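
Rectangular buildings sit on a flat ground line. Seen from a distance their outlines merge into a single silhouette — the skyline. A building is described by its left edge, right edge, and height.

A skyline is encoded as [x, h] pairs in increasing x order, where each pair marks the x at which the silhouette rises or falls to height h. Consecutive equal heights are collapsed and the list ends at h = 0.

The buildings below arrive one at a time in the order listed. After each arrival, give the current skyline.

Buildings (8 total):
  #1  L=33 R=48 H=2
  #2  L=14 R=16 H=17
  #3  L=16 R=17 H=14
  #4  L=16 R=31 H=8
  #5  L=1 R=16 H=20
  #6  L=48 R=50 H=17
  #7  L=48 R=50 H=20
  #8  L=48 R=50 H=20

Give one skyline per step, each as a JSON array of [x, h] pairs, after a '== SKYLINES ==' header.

== SKYLINES ==
[[33,2],[48,0]]
[[14,17],[16,0],[33,2],[48,0]]
[[14,17],[16,14],[17,0],[33,2],[48,0]]
[[14,17],[16,14],[17,8],[31,0],[33,2],[48,0]]
[[1,20],[16,14],[17,8],[31,0],[33,2],[48,0]]
[[1,20],[16,14],[17,8],[31,0],[33,2],[48,17],[50,0]]
[[1,20],[16,14],[17,8],[31,0],[33,2],[48,20],[50,0]]
[[1,20],[16,14],[17,8],[31,0],[33,2],[48,20],[50,0]]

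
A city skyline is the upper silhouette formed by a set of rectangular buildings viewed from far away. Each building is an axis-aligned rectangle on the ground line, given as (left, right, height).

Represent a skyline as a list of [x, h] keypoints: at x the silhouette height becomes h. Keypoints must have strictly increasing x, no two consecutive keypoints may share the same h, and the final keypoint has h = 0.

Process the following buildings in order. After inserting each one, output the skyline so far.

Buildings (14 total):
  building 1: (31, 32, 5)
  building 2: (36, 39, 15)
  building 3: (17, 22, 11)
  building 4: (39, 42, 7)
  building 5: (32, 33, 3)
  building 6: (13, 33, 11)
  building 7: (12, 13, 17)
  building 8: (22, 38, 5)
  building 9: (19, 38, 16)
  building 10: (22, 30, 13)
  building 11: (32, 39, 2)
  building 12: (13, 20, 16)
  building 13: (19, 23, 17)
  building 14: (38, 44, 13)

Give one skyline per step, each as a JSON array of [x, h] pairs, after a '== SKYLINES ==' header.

== SKYLINES ==
[[31,5],[32,0]]
[[31,5],[32,0],[36,15],[39,0]]
[[17,11],[22,0],[31,5],[32,0],[36,15],[39,0]]
[[17,11],[22,0],[31,5],[32,0],[36,15],[39,7],[42,0]]
[[17,11],[22,0],[31,5],[32,3],[33,0],[36,15],[39,7],[42,0]]
[[13,11],[33,0],[36,15],[39,7],[42,0]]
[[12,17],[13,11],[33,0],[36,15],[39,7],[42,0]]
[[12,17],[13,11],[33,5],[36,15],[39,7],[42,0]]
[[12,17],[13,11],[19,16],[38,15],[39,7],[42,0]]
[[12,17],[13,11],[19,16],[38,15],[39,7],[42,0]]
[[12,17],[13,11],[19,16],[38,15],[39,7],[42,0]]
[[12,17],[13,16],[38,15],[39,7],[42,0]]
[[12,17],[13,16],[19,17],[23,16],[38,15],[39,7],[42,0]]
[[12,17],[13,16],[19,17],[23,16],[38,15],[39,13],[44,0]]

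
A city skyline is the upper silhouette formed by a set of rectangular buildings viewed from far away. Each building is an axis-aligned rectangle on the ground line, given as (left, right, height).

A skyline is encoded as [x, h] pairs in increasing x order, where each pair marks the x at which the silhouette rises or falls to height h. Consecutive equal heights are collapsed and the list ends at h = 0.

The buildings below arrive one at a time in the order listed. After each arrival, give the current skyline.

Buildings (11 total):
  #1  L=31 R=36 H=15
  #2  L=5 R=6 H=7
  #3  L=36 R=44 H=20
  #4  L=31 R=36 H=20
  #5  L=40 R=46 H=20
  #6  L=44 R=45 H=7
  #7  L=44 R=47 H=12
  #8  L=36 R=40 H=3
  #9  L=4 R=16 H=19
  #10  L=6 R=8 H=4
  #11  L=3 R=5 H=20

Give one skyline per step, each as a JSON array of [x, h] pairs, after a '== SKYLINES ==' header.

== SKYLINES ==
[[31,15],[36,0]]
[[5,7],[6,0],[31,15],[36,0]]
[[5,7],[6,0],[31,15],[36,20],[44,0]]
[[5,7],[6,0],[31,20],[44,0]]
[[5,7],[6,0],[31,20],[46,0]]
[[5,7],[6,0],[31,20],[46,0]]
[[5,7],[6,0],[31,20],[46,12],[47,0]]
[[5,7],[6,0],[31,20],[46,12],[47,0]]
[[4,19],[16,0],[31,20],[46,12],[47,0]]
[[4,19],[16,0],[31,20],[46,12],[47,0]]
[[3,20],[5,19],[16,0],[31,20],[46,12],[47,0]]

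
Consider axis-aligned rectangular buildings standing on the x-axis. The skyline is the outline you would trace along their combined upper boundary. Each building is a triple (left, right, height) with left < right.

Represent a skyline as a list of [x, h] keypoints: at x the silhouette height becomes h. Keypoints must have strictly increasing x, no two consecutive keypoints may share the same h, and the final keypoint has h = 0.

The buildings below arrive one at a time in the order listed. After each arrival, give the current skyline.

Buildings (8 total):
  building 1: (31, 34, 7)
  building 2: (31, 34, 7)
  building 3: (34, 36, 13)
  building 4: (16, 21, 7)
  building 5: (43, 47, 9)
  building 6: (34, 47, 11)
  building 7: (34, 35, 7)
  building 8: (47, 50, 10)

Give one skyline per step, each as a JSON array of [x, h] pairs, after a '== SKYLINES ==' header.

== SKYLINES ==
[[31,7],[34,0]]
[[31,7],[34,0]]
[[31,7],[34,13],[36,0]]
[[16,7],[21,0],[31,7],[34,13],[36,0]]
[[16,7],[21,0],[31,7],[34,13],[36,0],[43,9],[47,0]]
[[16,7],[21,0],[31,7],[34,13],[36,11],[47,0]]
[[16,7],[21,0],[31,7],[34,13],[36,11],[47,0]]
[[16,7],[21,0],[31,7],[34,13],[36,11],[47,10],[50,0]]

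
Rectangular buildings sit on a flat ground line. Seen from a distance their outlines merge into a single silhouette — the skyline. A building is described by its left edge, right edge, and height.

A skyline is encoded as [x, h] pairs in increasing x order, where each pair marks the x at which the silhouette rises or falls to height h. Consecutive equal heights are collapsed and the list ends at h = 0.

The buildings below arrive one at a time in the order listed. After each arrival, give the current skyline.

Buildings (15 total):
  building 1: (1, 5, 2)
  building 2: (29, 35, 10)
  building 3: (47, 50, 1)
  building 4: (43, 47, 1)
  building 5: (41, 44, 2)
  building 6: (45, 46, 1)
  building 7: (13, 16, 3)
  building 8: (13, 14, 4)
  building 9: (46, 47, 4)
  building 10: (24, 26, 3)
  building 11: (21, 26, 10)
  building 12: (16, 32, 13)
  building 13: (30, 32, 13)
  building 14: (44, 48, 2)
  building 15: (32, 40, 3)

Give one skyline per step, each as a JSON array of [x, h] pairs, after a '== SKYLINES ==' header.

== SKYLINES ==
[[1,2],[5,0]]
[[1,2],[5,0],[29,10],[35,0]]
[[1,2],[5,0],[29,10],[35,0],[47,1],[50,0]]
[[1,2],[5,0],[29,10],[35,0],[43,1],[50,0]]
[[1,2],[5,0],[29,10],[35,0],[41,2],[44,1],[50,0]]
[[1,2],[5,0],[29,10],[35,0],[41,2],[44,1],[50,0]]
[[1,2],[5,0],[13,3],[16,0],[29,10],[35,0],[41,2],[44,1],[50,0]]
[[1,2],[5,0],[13,4],[14,3],[16,0],[29,10],[35,0],[41,2],[44,1],[50,0]]
[[1,2],[5,0],[13,4],[14,3],[16,0],[29,10],[35,0],[41,2],[44,1],[46,4],[47,1],[50,0]]
[[1,2],[5,0],[13,4],[14,3],[16,0],[24,3],[26,0],[29,10],[35,0],[41,2],[44,1],[46,4],[47,1],[50,0]]
[[1,2],[5,0],[13,4],[14,3],[16,0],[21,10],[26,0],[29,10],[35,0],[41,2],[44,1],[46,4],[47,1],[50,0]]
[[1,2],[5,0],[13,4],[14,3],[16,13],[32,10],[35,0],[41,2],[44,1],[46,4],[47,1],[50,0]]
[[1,2],[5,0],[13,4],[14,3],[16,13],[32,10],[35,0],[41,2],[44,1],[46,4],[47,1],[50,0]]
[[1,2],[5,0],[13,4],[14,3],[16,13],[32,10],[35,0],[41,2],[46,4],[47,2],[48,1],[50,0]]
[[1,2],[5,0],[13,4],[14,3],[16,13],[32,10],[35,3],[40,0],[41,2],[46,4],[47,2],[48,1],[50,0]]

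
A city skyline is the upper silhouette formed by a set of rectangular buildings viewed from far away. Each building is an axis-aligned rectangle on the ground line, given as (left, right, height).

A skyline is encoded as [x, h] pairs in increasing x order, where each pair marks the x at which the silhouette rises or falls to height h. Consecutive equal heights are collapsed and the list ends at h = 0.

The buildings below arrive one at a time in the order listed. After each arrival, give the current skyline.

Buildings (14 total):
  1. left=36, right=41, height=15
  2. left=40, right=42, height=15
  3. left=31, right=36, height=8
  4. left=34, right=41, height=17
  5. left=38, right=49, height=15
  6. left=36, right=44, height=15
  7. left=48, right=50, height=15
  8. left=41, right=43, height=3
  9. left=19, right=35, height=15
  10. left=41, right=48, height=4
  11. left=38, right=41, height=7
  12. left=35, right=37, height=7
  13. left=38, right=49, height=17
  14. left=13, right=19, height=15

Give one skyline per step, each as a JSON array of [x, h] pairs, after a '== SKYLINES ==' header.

== SKYLINES ==
[[36,15],[41,0]]
[[36,15],[42,0]]
[[31,8],[36,15],[42,0]]
[[31,8],[34,17],[41,15],[42,0]]
[[31,8],[34,17],[41,15],[49,0]]
[[31,8],[34,17],[41,15],[49,0]]
[[31,8],[34,17],[41,15],[50,0]]
[[31,8],[34,17],[41,15],[50,0]]
[[19,15],[34,17],[41,15],[50,0]]
[[19,15],[34,17],[41,15],[50,0]]
[[19,15],[34,17],[41,15],[50,0]]
[[19,15],[34,17],[41,15],[50,0]]
[[19,15],[34,17],[49,15],[50,0]]
[[13,15],[34,17],[49,15],[50,0]]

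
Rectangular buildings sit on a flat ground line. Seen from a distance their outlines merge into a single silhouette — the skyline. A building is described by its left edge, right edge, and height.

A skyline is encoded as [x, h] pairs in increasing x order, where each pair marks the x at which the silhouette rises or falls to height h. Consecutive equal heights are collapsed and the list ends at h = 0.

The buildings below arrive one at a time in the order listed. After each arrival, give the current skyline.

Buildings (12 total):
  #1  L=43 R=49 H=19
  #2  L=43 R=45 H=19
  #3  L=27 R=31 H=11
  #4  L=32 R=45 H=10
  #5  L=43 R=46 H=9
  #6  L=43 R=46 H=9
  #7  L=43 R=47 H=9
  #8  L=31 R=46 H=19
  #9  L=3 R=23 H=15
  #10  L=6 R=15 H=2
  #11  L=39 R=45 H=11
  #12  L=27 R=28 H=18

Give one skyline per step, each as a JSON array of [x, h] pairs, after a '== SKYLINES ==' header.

== SKYLINES ==
[[43,19],[49,0]]
[[43,19],[49,0]]
[[27,11],[31,0],[43,19],[49,0]]
[[27,11],[31,0],[32,10],[43,19],[49,0]]
[[27,11],[31,0],[32,10],[43,19],[49,0]]
[[27,11],[31,0],[32,10],[43,19],[49,0]]
[[27,11],[31,0],[32,10],[43,19],[49,0]]
[[27,11],[31,19],[49,0]]
[[3,15],[23,0],[27,11],[31,19],[49,0]]
[[3,15],[23,0],[27,11],[31,19],[49,0]]
[[3,15],[23,0],[27,11],[31,19],[49,0]]
[[3,15],[23,0],[27,18],[28,11],[31,19],[49,0]]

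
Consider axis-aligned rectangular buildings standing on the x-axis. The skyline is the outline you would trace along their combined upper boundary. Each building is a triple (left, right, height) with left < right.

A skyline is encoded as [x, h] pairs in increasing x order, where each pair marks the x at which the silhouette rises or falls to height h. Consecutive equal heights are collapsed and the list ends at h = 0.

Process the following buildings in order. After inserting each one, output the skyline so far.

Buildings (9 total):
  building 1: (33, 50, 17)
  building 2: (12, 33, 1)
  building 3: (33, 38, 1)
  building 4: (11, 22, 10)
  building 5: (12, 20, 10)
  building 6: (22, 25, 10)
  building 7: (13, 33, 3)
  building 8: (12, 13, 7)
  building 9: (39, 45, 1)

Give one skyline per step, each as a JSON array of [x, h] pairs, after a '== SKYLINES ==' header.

== SKYLINES ==
[[33,17],[50,0]]
[[12,1],[33,17],[50,0]]
[[12,1],[33,17],[50,0]]
[[11,10],[22,1],[33,17],[50,0]]
[[11,10],[22,1],[33,17],[50,0]]
[[11,10],[25,1],[33,17],[50,0]]
[[11,10],[25,3],[33,17],[50,0]]
[[11,10],[25,3],[33,17],[50,0]]
[[11,10],[25,3],[33,17],[50,0]]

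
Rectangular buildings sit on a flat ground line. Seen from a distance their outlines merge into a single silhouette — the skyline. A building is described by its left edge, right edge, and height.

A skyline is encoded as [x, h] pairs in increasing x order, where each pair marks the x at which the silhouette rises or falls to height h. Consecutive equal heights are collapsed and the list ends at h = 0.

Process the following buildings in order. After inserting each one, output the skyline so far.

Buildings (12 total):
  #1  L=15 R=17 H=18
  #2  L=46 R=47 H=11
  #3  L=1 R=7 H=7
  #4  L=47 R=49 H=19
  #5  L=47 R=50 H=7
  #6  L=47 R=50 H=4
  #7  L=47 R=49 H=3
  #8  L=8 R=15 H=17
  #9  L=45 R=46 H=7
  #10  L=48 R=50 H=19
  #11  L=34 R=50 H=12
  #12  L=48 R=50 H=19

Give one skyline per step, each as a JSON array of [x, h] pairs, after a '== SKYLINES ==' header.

== SKYLINES ==
[[15,18],[17,0]]
[[15,18],[17,0],[46,11],[47,0]]
[[1,7],[7,0],[15,18],[17,0],[46,11],[47,0]]
[[1,7],[7,0],[15,18],[17,0],[46,11],[47,19],[49,0]]
[[1,7],[7,0],[15,18],[17,0],[46,11],[47,19],[49,7],[50,0]]
[[1,7],[7,0],[15,18],[17,0],[46,11],[47,19],[49,7],[50,0]]
[[1,7],[7,0],[15,18],[17,0],[46,11],[47,19],[49,7],[50,0]]
[[1,7],[7,0],[8,17],[15,18],[17,0],[46,11],[47,19],[49,7],[50,0]]
[[1,7],[7,0],[8,17],[15,18],[17,0],[45,7],[46,11],[47,19],[49,7],[50,0]]
[[1,7],[7,0],[8,17],[15,18],[17,0],[45,7],[46,11],[47,19],[50,0]]
[[1,7],[7,0],[8,17],[15,18],[17,0],[34,12],[47,19],[50,0]]
[[1,7],[7,0],[8,17],[15,18],[17,0],[34,12],[47,19],[50,0]]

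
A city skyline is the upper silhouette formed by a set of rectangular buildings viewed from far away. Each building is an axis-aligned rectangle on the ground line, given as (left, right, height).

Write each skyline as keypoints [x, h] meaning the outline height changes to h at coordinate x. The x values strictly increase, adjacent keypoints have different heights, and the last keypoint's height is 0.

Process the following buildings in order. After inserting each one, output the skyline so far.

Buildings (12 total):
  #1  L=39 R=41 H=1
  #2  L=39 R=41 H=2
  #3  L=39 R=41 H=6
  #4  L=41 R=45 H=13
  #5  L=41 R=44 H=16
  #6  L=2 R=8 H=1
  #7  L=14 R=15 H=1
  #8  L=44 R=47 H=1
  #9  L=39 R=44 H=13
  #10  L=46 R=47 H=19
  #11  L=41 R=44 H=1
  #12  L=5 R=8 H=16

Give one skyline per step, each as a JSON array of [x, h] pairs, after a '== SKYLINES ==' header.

== SKYLINES ==
[[39,1],[41,0]]
[[39,2],[41,0]]
[[39,6],[41,0]]
[[39,6],[41,13],[45,0]]
[[39,6],[41,16],[44,13],[45,0]]
[[2,1],[8,0],[39,6],[41,16],[44,13],[45,0]]
[[2,1],[8,0],[14,1],[15,0],[39,6],[41,16],[44,13],[45,0]]
[[2,1],[8,0],[14,1],[15,0],[39,6],[41,16],[44,13],[45,1],[47,0]]
[[2,1],[8,0],[14,1],[15,0],[39,13],[41,16],[44,13],[45,1],[47,0]]
[[2,1],[8,0],[14,1],[15,0],[39,13],[41,16],[44,13],[45,1],[46,19],[47,0]]
[[2,1],[8,0],[14,1],[15,0],[39,13],[41,16],[44,13],[45,1],[46,19],[47,0]]
[[2,1],[5,16],[8,0],[14,1],[15,0],[39,13],[41,16],[44,13],[45,1],[46,19],[47,0]]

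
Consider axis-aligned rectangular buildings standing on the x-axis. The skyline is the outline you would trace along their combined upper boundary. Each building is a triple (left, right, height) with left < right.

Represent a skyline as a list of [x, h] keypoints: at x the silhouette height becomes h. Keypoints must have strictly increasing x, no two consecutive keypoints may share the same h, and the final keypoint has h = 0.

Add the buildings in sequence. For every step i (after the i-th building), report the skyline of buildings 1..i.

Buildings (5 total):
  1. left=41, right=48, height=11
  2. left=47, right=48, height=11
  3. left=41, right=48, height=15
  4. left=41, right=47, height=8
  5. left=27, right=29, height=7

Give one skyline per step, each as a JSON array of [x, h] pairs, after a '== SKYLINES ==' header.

== SKYLINES ==
[[41,11],[48,0]]
[[41,11],[48,0]]
[[41,15],[48,0]]
[[41,15],[48,0]]
[[27,7],[29,0],[41,15],[48,0]]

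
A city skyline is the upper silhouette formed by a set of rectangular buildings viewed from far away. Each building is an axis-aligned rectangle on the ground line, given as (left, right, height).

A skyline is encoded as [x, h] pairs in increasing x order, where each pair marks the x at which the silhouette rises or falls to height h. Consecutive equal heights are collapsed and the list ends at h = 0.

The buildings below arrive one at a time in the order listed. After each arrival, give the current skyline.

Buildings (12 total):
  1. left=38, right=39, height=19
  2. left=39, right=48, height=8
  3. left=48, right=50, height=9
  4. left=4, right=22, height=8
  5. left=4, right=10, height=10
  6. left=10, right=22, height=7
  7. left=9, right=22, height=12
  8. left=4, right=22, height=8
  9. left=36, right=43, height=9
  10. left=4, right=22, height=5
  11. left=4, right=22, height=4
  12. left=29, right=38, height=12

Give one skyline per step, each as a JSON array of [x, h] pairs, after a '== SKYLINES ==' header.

== SKYLINES ==
[[38,19],[39,0]]
[[38,19],[39,8],[48,0]]
[[38,19],[39,8],[48,9],[50,0]]
[[4,8],[22,0],[38,19],[39,8],[48,9],[50,0]]
[[4,10],[10,8],[22,0],[38,19],[39,8],[48,9],[50,0]]
[[4,10],[10,8],[22,0],[38,19],[39,8],[48,9],[50,0]]
[[4,10],[9,12],[22,0],[38,19],[39,8],[48,9],[50,0]]
[[4,10],[9,12],[22,0],[38,19],[39,8],[48,9],[50,0]]
[[4,10],[9,12],[22,0],[36,9],[38,19],[39,9],[43,8],[48,9],[50,0]]
[[4,10],[9,12],[22,0],[36,9],[38,19],[39,9],[43,8],[48,9],[50,0]]
[[4,10],[9,12],[22,0],[36,9],[38,19],[39,9],[43,8],[48,9],[50,0]]
[[4,10],[9,12],[22,0],[29,12],[38,19],[39,9],[43,8],[48,9],[50,0]]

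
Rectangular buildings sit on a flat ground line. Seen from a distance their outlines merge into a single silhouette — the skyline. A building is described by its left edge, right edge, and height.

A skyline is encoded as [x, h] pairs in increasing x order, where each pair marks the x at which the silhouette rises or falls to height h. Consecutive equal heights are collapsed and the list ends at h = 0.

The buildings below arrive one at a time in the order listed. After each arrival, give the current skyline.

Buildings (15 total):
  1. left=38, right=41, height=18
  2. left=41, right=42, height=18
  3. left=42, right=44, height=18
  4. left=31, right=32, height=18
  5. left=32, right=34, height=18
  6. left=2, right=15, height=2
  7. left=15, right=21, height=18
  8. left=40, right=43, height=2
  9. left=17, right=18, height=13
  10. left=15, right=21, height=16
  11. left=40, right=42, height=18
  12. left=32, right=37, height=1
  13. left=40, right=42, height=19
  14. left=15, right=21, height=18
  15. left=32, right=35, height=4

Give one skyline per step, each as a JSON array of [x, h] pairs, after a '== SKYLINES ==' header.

== SKYLINES ==
[[38,18],[41,0]]
[[38,18],[42,0]]
[[38,18],[44,0]]
[[31,18],[32,0],[38,18],[44,0]]
[[31,18],[34,0],[38,18],[44,0]]
[[2,2],[15,0],[31,18],[34,0],[38,18],[44,0]]
[[2,2],[15,18],[21,0],[31,18],[34,0],[38,18],[44,0]]
[[2,2],[15,18],[21,0],[31,18],[34,0],[38,18],[44,0]]
[[2,2],[15,18],[21,0],[31,18],[34,0],[38,18],[44,0]]
[[2,2],[15,18],[21,0],[31,18],[34,0],[38,18],[44,0]]
[[2,2],[15,18],[21,0],[31,18],[34,0],[38,18],[44,0]]
[[2,2],[15,18],[21,0],[31,18],[34,1],[37,0],[38,18],[44,0]]
[[2,2],[15,18],[21,0],[31,18],[34,1],[37,0],[38,18],[40,19],[42,18],[44,0]]
[[2,2],[15,18],[21,0],[31,18],[34,1],[37,0],[38,18],[40,19],[42,18],[44,0]]
[[2,2],[15,18],[21,0],[31,18],[34,4],[35,1],[37,0],[38,18],[40,19],[42,18],[44,0]]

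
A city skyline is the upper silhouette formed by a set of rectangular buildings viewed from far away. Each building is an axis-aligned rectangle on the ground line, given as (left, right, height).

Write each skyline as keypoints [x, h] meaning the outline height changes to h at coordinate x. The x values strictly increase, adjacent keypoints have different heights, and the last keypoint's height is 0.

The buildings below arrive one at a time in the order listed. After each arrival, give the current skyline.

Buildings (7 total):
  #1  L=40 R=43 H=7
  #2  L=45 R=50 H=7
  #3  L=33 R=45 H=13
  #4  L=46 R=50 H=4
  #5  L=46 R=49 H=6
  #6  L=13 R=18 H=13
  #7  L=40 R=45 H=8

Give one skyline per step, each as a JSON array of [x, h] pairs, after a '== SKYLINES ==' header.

== SKYLINES ==
[[40,7],[43,0]]
[[40,7],[43,0],[45,7],[50,0]]
[[33,13],[45,7],[50,0]]
[[33,13],[45,7],[50,0]]
[[33,13],[45,7],[50,0]]
[[13,13],[18,0],[33,13],[45,7],[50,0]]
[[13,13],[18,0],[33,13],[45,7],[50,0]]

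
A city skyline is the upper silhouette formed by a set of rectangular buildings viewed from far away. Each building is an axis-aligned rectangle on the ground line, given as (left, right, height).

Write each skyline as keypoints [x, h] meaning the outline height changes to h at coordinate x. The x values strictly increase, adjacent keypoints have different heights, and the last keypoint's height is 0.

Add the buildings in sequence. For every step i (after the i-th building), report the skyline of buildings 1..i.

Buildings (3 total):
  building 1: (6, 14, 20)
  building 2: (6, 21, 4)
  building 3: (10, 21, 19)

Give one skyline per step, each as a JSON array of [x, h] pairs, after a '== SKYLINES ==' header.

== SKYLINES ==
[[6,20],[14,0]]
[[6,20],[14,4],[21,0]]
[[6,20],[14,19],[21,0]]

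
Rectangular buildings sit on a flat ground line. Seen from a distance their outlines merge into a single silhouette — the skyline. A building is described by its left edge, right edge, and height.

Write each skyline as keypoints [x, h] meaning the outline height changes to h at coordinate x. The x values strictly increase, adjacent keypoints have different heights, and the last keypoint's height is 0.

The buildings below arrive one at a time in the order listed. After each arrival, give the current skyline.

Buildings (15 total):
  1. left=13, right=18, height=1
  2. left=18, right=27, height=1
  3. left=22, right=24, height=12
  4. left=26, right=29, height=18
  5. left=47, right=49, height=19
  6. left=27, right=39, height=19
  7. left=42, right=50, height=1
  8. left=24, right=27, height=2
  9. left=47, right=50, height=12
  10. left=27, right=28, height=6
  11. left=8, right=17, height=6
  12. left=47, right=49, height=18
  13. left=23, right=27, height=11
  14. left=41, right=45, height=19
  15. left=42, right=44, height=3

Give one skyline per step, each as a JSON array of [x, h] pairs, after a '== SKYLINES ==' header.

== SKYLINES ==
[[13,1],[18,0]]
[[13,1],[27,0]]
[[13,1],[22,12],[24,1],[27,0]]
[[13,1],[22,12],[24,1],[26,18],[29,0]]
[[13,1],[22,12],[24,1],[26,18],[29,0],[47,19],[49,0]]
[[13,1],[22,12],[24,1],[26,18],[27,19],[39,0],[47,19],[49,0]]
[[13,1],[22,12],[24,1],[26,18],[27,19],[39,0],[42,1],[47,19],[49,1],[50,0]]
[[13,1],[22,12],[24,2],[26,18],[27,19],[39,0],[42,1],[47,19],[49,1],[50,0]]
[[13,1],[22,12],[24,2],[26,18],[27,19],[39,0],[42,1],[47,19],[49,12],[50,0]]
[[13,1],[22,12],[24,2],[26,18],[27,19],[39,0],[42,1],[47,19],[49,12],[50,0]]
[[8,6],[17,1],[22,12],[24,2],[26,18],[27,19],[39,0],[42,1],[47,19],[49,12],[50,0]]
[[8,6],[17,1],[22,12],[24,2],[26,18],[27,19],[39,0],[42,1],[47,19],[49,12],[50,0]]
[[8,6],[17,1],[22,12],[24,11],[26,18],[27,19],[39,0],[42,1],[47,19],[49,12],[50,0]]
[[8,6],[17,1],[22,12],[24,11],[26,18],[27,19],[39,0],[41,19],[45,1],[47,19],[49,12],[50,0]]
[[8,6],[17,1],[22,12],[24,11],[26,18],[27,19],[39,0],[41,19],[45,1],[47,19],[49,12],[50,0]]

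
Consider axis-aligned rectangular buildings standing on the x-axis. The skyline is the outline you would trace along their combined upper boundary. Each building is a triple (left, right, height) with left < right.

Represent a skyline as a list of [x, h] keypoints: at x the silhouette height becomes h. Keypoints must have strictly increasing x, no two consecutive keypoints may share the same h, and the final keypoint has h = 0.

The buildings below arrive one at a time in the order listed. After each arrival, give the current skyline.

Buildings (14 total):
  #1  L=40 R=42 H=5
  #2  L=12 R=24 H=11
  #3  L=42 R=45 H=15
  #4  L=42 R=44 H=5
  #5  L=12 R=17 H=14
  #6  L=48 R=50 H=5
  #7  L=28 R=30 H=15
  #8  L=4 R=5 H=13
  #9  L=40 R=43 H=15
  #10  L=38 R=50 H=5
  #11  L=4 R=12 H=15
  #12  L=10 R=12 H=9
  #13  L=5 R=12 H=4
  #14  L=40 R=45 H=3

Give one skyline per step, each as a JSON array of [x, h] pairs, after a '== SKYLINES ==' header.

== SKYLINES ==
[[40,5],[42,0]]
[[12,11],[24,0],[40,5],[42,0]]
[[12,11],[24,0],[40,5],[42,15],[45,0]]
[[12,11],[24,0],[40,5],[42,15],[45,0]]
[[12,14],[17,11],[24,0],[40,5],[42,15],[45,0]]
[[12,14],[17,11],[24,0],[40,5],[42,15],[45,0],[48,5],[50,0]]
[[12,14],[17,11],[24,0],[28,15],[30,0],[40,5],[42,15],[45,0],[48,5],[50,0]]
[[4,13],[5,0],[12,14],[17,11],[24,0],[28,15],[30,0],[40,5],[42,15],[45,0],[48,5],[50,0]]
[[4,13],[5,0],[12,14],[17,11],[24,0],[28,15],[30,0],[40,15],[45,0],[48,5],[50,0]]
[[4,13],[5,0],[12,14],[17,11],[24,0],[28,15],[30,0],[38,5],[40,15],[45,5],[50,0]]
[[4,15],[12,14],[17,11],[24,0],[28,15],[30,0],[38,5],[40,15],[45,5],[50,0]]
[[4,15],[12,14],[17,11],[24,0],[28,15],[30,0],[38,5],[40,15],[45,5],[50,0]]
[[4,15],[12,14],[17,11],[24,0],[28,15],[30,0],[38,5],[40,15],[45,5],[50,0]]
[[4,15],[12,14],[17,11],[24,0],[28,15],[30,0],[38,5],[40,15],[45,5],[50,0]]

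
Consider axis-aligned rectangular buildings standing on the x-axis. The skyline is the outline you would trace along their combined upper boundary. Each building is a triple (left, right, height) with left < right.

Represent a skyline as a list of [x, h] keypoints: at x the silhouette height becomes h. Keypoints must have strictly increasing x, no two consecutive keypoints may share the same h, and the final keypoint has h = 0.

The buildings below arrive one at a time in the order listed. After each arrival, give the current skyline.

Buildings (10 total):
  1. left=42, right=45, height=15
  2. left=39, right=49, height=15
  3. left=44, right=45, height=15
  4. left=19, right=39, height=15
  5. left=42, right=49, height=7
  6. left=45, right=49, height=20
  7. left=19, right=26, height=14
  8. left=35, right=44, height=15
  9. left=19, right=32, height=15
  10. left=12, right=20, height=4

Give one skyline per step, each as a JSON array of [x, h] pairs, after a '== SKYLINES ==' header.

== SKYLINES ==
[[42,15],[45,0]]
[[39,15],[49,0]]
[[39,15],[49,0]]
[[19,15],[49,0]]
[[19,15],[49,0]]
[[19,15],[45,20],[49,0]]
[[19,15],[45,20],[49,0]]
[[19,15],[45,20],[49,0]]
[[19,15],[45,20],[49,0]]
[[12,4],[19,15],[45,20],[49,0]]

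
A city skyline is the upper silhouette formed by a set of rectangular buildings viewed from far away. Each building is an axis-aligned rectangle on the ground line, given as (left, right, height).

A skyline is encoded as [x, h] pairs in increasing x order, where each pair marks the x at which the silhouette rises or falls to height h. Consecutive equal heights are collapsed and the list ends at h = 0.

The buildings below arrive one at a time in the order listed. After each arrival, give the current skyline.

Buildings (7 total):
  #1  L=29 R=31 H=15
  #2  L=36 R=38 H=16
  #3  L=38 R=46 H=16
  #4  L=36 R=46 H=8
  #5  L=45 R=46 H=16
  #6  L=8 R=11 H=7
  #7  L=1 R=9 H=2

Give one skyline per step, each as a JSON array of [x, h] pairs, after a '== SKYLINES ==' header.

== SKYLINES ==
[[29,15],[31,0]]
[[29,15],[31,0],[36,16],[38,0]]
[[29,15],[31,0],[36,16],[46,0]]
[[29,15],[31,0],[36,16],[46,0]]
[[29,15],[31,0],[36,16],[46,0]]
[[8,7],[11,0],[29,15],[31,0],[36,16],[46,0]]
[[1,2],[8,7],[11,0],[29,15],[31,0],[36,16],[46,0]]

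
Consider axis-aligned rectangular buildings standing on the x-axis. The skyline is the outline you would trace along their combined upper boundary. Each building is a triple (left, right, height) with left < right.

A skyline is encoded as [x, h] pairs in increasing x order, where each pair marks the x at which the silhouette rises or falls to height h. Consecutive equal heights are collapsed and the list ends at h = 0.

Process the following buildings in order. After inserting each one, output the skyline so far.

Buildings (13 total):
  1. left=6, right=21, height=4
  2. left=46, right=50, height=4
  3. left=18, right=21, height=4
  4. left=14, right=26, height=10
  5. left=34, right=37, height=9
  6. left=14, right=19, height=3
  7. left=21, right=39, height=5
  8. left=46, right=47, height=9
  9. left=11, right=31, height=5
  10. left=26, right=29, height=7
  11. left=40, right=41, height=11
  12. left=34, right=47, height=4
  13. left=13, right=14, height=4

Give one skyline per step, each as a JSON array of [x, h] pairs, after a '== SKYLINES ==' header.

== SKYLINES ==
[[6,4],[21,0]]
[[6,4],[21,0],[46,4],[50,0]]
[[6,4],[21,0],[46,4],[50,0]]
[[6,4],[14,10],[26,0],[46,4],[50,0]]
[[6,4],[14,10],[26,0],[34,9],[37,0],[46,4],[50,0]]
[[6,4],[14,10],[26,0],[34,9],[37,0],[46,4],[50,0]]
[[6,4],[14,10],[26,5],[34,9],[37,5],[39,0],[46,4],[50,0]]
[[6,4],[14,10],[26,5],[34,9],[37,5],[39,0],[46,9],[47,4],[50,0]]
[[6,4],[11,5],[14,10],[26,5],[34,9],[37,5],[39,0],[46,9],[47,4],[50,0]]
[[6,4],[11,5],[14,10],[26,7],[29,5],[34,9],[37,5],[39,0],[46,9],[47,4],[50,0]]
[[6,4],[11,5],[14,10],[26,7],[29,5],[34,9],[37,5],[39,0],[40,11],[41,0],[46,9],[47,4],[50,0]]
[[6,4],[11,5],[14,10],[26,7],[29,5],[34,9],[37,5],[39,4],[40,11],[41,4],[46,9],[47,4],[50,0]]
[[6,4],[11,5],[14,10],[26,7],[29,5],[34,9],[37,5],[39,4],[40,11],[41,4],[46,9],[47,4],[50,0]]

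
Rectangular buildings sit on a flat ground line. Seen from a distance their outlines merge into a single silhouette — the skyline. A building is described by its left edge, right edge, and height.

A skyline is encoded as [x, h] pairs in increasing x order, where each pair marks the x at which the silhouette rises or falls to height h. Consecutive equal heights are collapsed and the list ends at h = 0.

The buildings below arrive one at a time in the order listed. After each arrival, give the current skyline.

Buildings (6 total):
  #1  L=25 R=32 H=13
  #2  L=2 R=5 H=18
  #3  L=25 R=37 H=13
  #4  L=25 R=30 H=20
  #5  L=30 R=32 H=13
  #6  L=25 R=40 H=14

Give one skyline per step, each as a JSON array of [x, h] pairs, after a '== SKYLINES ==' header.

== SKYLINES ==
[[25,13],[32,0]]
[[2,18],[5,0],[25,13],[32,0]]
[[2,18],[5,0],[25,13],[37,0]]
[[2,18],[5,0],[25,20],[30,13],[37,0]]
[[2,18],[5,0],[25,20],[30,13],[37,0]]
[[2,18],[5,0],[25,20],[30,14],[40,0]]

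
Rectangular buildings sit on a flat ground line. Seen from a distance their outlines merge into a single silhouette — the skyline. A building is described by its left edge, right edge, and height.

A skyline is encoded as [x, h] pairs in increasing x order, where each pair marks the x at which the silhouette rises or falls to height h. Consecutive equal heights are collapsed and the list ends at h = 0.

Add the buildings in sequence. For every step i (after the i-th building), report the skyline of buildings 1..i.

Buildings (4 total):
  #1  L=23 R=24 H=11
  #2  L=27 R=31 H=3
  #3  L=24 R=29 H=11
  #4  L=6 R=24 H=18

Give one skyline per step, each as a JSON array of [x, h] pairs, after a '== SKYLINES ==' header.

== SKYLINES ==
[[23,11],[24,0]]
[[23,11],[24,0],[27,3],[31,0]]
[[23,11],[29,3],[31,0]]
[[6,18],[24,11],[29,3],[31,0]]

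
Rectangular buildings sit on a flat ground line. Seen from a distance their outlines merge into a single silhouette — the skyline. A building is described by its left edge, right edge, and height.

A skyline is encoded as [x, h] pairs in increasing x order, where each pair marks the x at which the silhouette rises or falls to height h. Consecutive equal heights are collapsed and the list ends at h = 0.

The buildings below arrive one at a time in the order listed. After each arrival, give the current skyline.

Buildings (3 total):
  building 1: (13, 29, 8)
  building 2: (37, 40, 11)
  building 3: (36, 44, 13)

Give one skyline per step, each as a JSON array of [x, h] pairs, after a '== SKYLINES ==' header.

== SKYLINES ==
[[13,8],[29,0]]
[[13,8],[29,0],[37,11],[40,0]]
[[13,8],[29,0],[36,13],[44,0]]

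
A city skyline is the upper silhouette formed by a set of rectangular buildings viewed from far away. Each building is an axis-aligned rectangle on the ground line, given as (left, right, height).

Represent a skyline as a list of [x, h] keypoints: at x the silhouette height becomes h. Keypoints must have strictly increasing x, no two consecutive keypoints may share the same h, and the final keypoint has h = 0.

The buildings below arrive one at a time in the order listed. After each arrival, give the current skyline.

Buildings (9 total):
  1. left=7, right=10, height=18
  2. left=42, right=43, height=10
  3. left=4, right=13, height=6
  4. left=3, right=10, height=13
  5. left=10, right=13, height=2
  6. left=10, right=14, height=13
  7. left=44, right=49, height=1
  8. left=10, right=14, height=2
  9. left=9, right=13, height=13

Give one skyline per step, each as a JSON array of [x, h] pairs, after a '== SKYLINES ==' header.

== SKYLINES ==
[[7,18],[10,0]]
[[7,18],[10,0],[42,10],[43,0]]
[[4,6],[7,18],[10,6],[13,0],[42,10],[43,0]]
[[3,13],[7,18],[10,6],[13,0],[42,10],[43,0]]
[[3,13],[7,18],[10,6],[13,0],[42,10],[43,0]]
[[3,13],[7,18],[10,13],[14,0],[42,10],[43,0]]
[[3,13],[7,18],[10,13],[14,0],[42,10],[43,0],[44,1],[49,0]]
[[3,13],[7,18],[10,13],[14,0],[42,10],[43,0],[44,1],[49,0]]
[[3,13],[7,18],[10,13],[14,0],[42,10],[43,0],[44,1],[49,0]]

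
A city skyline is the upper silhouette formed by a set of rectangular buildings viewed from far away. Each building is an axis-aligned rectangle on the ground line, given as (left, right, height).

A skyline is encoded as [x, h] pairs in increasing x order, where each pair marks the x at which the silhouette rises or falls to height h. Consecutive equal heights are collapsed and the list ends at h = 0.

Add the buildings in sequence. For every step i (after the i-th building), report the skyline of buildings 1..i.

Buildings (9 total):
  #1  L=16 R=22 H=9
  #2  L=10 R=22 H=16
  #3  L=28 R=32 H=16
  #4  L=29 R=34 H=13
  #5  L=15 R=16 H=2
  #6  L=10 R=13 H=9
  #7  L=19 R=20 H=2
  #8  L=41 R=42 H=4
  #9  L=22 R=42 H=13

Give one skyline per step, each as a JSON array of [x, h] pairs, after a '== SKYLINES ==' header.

== SKYLINES ==
[[16,9],[22,0]]
[[10,16],[22,0]]
[[10,16],[22,0],[28,16],[32,0]]
[[10,16],[22,0],[28,16],[32,13],[34,0]]
[[10,16],[22,0],[28,16],[32,13],[34,0]]
[[10,16],[22,0],[28,16],[32,13],[34,0]]
[[10,16],[22,0],[28,16],[32,13],[34,0]]
[[10,16],[22,0],[28,16],[32,13],[34,0],[41,4],[42,0]]
[[10,16],[22,13],[28,16],[32,13],[42,0]]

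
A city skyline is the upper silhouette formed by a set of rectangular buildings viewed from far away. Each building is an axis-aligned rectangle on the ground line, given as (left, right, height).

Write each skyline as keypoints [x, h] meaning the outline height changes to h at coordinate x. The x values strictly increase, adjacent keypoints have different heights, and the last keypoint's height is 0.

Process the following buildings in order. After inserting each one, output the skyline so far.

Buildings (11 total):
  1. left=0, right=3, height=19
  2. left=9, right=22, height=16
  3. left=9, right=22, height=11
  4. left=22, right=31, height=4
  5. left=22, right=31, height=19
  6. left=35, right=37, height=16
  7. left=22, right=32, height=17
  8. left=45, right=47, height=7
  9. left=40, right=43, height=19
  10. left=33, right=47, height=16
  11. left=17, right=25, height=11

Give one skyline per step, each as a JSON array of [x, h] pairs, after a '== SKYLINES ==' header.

== SKYLINES ==
[[0,19],[3,0]]
[[0,19],[3,0],[9,16],[22,0]]
[[0,19],[3,0],[9,16],[22,0]]
[[0,19],[3,0],[9,16],[22,4],[31,0]]
[[0,19],[3,0],[9,16],[22,19],[31,0]]
[[0,19],[3,0],[9,16],[22,19],[31,0],[35,16],[37,0]]
[[0,19],[3,0],[9,16],[22,19],[31,17],[32,0],[35,16],[37,0]]
[[0,19],[3,0],[9,16],[22,19],[31,17],[32,0],[35,16],[37,0],[45,7],[47,0]]
[[0,19],[3,0],[9,16],[22,19],[31,17],[32,0],[35,16],[37,0],[40,19],[43,0],[45,7],[47,0]]
[[0,19],[3,0],[9,16],[22,19],[31,17],[32,0],[33,16],[40,19],[43,16],[47,0]]
[[0,19],[3,0],[9,16],[22,19],[31,17],[32,0],[33,16],[40,19],[43,16],[47,0]]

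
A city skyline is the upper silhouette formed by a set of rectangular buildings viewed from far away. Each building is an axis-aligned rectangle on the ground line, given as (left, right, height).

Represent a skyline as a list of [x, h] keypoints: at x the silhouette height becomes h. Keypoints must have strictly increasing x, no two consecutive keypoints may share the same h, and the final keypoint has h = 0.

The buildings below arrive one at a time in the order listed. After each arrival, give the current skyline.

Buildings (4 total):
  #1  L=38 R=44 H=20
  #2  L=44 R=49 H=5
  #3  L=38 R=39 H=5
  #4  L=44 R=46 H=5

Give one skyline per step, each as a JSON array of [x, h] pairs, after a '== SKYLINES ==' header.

== SKYLINES ==
[[38,20],[44,0]]
[[38,20],[44,5],[49,0]]
[[38,20],[44,5],[49,0]]
[[38,20],[44,5],[49,0]]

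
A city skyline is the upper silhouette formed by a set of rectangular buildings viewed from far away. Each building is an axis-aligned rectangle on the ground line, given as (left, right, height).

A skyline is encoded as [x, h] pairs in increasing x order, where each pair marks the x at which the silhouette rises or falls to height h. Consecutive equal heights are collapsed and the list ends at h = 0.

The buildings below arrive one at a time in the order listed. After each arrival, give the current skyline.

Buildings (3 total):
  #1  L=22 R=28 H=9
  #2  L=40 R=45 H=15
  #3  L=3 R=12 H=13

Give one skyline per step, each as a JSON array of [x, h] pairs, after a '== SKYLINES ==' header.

== SKYLINES ==
[[22,9],[28,0]]
[[22,9],[28,0],[40,15],[45,0]]
[[3,13],[12,0],[22,9],[28,0],[40,15],[45,0]]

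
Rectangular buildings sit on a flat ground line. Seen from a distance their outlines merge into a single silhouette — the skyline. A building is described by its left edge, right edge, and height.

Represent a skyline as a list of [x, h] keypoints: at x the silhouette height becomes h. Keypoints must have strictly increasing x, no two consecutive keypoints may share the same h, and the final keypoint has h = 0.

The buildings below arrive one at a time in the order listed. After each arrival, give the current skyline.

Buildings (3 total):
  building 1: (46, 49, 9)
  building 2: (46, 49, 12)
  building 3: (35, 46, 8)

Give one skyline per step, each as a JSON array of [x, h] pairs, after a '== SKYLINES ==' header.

== SKYLINES ==
[[46,9],[49,0]]
[[46,12],[49,0]]
[[35,8],[46,12],[49,0]]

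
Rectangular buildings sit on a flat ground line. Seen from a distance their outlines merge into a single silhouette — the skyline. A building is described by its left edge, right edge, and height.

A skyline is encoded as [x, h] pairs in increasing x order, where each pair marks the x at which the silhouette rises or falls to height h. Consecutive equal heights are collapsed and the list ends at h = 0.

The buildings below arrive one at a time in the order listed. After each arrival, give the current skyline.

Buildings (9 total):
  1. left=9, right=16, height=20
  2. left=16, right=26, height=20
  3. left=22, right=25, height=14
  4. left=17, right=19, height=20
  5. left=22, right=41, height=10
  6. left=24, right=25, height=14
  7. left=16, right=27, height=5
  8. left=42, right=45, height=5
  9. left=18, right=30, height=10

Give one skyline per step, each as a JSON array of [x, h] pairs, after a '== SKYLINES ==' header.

== SKYLINES ==
[[9,20],[16,0]]
[[9,20],[26,0]]
[[9,20],[26,0]]
[[9,20],[26,0]]
[[9,20],[26,10],[41,0]]
[[9,20],[26,10],[41,0]]
[[9,20],[26,10],[41,0]]
[[9,20],[26,10],[41,0],[42,5],[45,0]]
[[9,20],[26,10],[41,0],[42,5],[45,0]]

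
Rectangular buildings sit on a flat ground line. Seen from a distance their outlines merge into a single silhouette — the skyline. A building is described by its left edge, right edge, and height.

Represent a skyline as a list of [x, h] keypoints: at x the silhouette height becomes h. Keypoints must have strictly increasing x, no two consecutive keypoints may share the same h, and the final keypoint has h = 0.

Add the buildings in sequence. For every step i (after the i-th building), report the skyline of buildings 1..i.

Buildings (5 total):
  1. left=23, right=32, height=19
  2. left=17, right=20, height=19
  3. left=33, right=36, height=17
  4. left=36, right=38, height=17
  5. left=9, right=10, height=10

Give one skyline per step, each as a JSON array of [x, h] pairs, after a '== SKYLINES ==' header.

== SKYLINES ==
[[23,19],[32,0]]
[[17,19],[20,0],[23,19],[32,0]]
[[17,19],[20,0],[23,19],[32,0],[33,17],[36,0]]
[[17,19],[20,0],[23,19],[32,0],[33,17],[38,0]]
[[9,10],[10,0],[17,19],[20,0],[23,19],[32,0],[33,17],[38,0]]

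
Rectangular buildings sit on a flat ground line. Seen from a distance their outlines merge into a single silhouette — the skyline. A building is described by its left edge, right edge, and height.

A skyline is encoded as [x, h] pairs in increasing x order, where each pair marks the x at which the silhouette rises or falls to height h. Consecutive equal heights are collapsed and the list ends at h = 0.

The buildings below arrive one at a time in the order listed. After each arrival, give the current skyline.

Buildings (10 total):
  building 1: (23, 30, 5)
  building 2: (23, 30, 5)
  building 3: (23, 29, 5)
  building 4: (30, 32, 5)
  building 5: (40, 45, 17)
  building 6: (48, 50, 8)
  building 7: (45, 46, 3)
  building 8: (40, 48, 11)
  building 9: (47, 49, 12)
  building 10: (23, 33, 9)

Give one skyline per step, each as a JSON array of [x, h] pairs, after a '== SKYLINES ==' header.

== SKYLINES ==
[[23,5],[30,0]]
[[23,5],[30,0]]
[[23,5],[30,0]]
[[23,5],[32,0]]
[[23,5],[32,0],[40,17],[45,0]]
[[23,5],[32,0],[40,17],[45,0],[48,8],[50,0]]
[[23,5],[32,0],[40,17],[45,3],[46,0],[48,8],[50,0]]
[[23,5],[32,0],[40,17],[45,11],[48,8],[50,0]]
[[23,5],[32,0],[40,17],[45,11],[47,12],[49,8],[50,0]]
[[23,9],[33,0],[40,17],[45,11],[47,12],[49,8],[50,0]]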